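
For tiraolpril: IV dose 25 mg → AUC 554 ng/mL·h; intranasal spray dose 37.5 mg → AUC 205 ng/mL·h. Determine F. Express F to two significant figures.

F = (AUC_ev / D_ev) / (AUC_iv / D_iv)
  = (205/37.5) / (554/25)
  = 5.46667 / 22.16 = 0.2467

F = 0.25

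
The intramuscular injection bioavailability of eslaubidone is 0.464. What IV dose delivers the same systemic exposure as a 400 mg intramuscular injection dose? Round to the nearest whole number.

Systemic exposure from an extravascular dose = F × D_ev, so the equivalent IV dose is F × D_ev.
D_iv = F × D_ev = 0.464 × 400 = 185.6 mg

D_iv = 186 mg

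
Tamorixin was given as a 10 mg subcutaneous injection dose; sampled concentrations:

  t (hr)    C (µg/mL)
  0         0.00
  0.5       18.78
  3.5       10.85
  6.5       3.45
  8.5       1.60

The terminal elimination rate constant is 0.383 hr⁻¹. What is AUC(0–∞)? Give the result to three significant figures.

Trapezoidal AUC_0→8.5:
  [0→0.5]: (0.00+18.78)/2 × 0.5 = 4.695
  [0.5→3.5]: (18.78+10.85)/2 × 3 = 44.445
  [3.5→6.5]: (10.85+3.45)/2 × 3 = 21.45
  [6.5→8.5]: (3.45+1.60)/2 × 2 = 5.05
  Sum = 75.64 µg/mL·hr
Extrapolated tail: C_last / k_e = 1.60 / 0.383 = 4.178
AUC_0→∞ = 75.64 + 4.178 = 79.818 µg/mL·hr

AUC = 79.8 µg/mL·hr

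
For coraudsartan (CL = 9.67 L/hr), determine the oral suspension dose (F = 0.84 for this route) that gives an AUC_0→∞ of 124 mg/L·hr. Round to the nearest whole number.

Dose = CL × AUC_0→∞ / F
     = 9.67 × 124 / 0.84 = 1427.48 mg

Dose = 1427 mg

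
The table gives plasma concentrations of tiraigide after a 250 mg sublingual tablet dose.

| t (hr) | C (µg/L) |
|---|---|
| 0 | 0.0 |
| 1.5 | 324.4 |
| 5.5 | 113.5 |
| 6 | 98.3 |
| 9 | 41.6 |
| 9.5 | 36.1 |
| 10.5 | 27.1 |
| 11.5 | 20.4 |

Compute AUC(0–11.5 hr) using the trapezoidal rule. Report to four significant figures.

Trapezoidal AUC_0→11.5:
  [0→1.5]: (0.0+324.4)/2 × 1.5 = 243.3
  [1.5→5.5]: (324.4+113.5)/2 × 4 = 875.8
  [5.5→6]: (113.5+98.3)/2 × 0.5 = 52.95
  [6→9]: (98.3+41.6)/2 × 3 = 209.85
  [9→9.5]: (41.6+36.1)/2 × 0.5 = 19.425
  [9.5→10.5]: (36.1+27.1)/2 × 1 = 31.6
  [10.5→11.5]: (27.1+20.4)/2 × 1 = 23.75
  Sum = 1456.675 µg/L·hr

AUC = 1457 µg/L·hr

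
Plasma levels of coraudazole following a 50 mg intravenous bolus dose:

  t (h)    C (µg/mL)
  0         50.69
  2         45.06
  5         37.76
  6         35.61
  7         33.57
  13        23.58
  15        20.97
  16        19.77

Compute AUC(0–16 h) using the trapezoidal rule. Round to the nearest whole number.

AUC = 528 µg/mL·h

Trapezoidal AUC_0→16:
  [0→2]: (50.69+45.06)/2 × 2 = 95.75
  [2→5]: (45.06+37.76)/2 × 3 = 124.23
  [5→6]: (37.76+35.61)/2 × 1 = 36.685
  [6→7]: (35.61+33.57)/2 × 1 = 34.59
  [7→13]: (33.57+23.58)/2 × 6 = 171.45
  [13→15]: (23.58+20.97)/2 × 2 = 44.55
  [15→16]: (20.97+19.77)/2 × 1 = 20.37
  Sum = 527.625 µg/mL·h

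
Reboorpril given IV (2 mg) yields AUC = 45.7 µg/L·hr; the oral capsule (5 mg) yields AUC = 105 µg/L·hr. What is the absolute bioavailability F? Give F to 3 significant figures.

F = (AUC_ev / D_ev) / (AUC_iv / D_iv)
  = (105/5) / (45.7/2)
  = 21 / 22.85 = 0.9190

F = 0.919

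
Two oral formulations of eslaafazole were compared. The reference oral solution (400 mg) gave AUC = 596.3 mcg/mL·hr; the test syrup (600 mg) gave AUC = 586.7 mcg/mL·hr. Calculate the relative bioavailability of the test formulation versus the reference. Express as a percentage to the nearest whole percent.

F_rel = (AUC_test/D_test) / (AUC_ref/D_ref)
      = (586.7/600) / (596.3/400)
      = 0.977833 / 1.49075 = 0.6559 = 65.59%

F_rel = 66%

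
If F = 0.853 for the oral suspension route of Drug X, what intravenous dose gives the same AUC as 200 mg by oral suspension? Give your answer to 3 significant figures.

Systemic exposure from an extravascular dose = F × D_ev, so the equivalent IV dose is F × D_ev.
D_iv = F × D_ev = 0.853 × 200 = 170.6 mg

D_iv = 171 mg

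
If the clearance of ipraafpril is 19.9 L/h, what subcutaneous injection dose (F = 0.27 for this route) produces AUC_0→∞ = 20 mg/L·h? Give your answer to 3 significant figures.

Dose = CL × AUC_0→∞ / F
     = 19.9 × 20 / 0.27 = 1474.07 mg

Dose = 1470 mg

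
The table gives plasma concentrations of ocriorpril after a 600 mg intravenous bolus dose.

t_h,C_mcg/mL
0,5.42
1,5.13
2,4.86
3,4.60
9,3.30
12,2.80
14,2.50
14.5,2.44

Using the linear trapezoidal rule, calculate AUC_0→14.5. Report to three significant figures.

AUC = 54.4 mcg/mL·h

Trapezoidal AUC_0→14.5:
  [0→1]: (5.42+5.13)/2 × 1 = 5.275
  [1→2]: (5.13+4.86)/2 × 1 = 4.995
  [2→3]: (4.86+4.60)/2 × 1 = 4.73
  [3→9]: (4.60+3.30)/2 × 6 = 23.7
  [9→12]: (3.30+2.80)/2 × 3 = 9.15
  [12→14]: (2.80+2.50)/2 × 2 = 5.3
  [14→14.5]: (2.50+2.44)/2 × 0.5 = 1.235
  Sum = 54.385 mcg/mL·h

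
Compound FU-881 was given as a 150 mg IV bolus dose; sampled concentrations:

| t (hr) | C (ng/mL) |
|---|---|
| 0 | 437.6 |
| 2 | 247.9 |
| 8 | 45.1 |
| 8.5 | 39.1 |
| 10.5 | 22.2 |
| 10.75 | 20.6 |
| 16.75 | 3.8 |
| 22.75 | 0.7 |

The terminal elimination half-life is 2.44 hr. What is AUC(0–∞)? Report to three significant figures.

Trapezoidal AUC_0→22.75:
  [0→2]: (437.6+247.9)/2 × 2 = 685.5
  [2→8]: (247.9+45.1)/2 × 6 = 879.0
  [8→8.5]: (45.1+39.1)/2 × 0.5 = 21.05
  [8.5→10.5]: (39.1+22.2)/2 × 2 = 61.3
  [10.5→10.75]: (22.2+20.6)/2 × 0.25 = 5.35
  [10.75→16.75]: (20.6+3.8)/2 × 6 = 73.2
  [16.75→22.75]: (3.8+0.7)/2 × 6 = 13.5
  Sum = 1738.9 ng/mL·hr
k_e = ln2 / t½ = 0.693147 / 2.44 = 0.2841 hr^-1
Extrapolated tail: C_last / k_e = 0.7 / 0.2841 = 2.464
AUC_0→∞ = 1738.9 + 2.464 = 1741.364 ng/mL·hr

AUC = 1740 ng/mL·hr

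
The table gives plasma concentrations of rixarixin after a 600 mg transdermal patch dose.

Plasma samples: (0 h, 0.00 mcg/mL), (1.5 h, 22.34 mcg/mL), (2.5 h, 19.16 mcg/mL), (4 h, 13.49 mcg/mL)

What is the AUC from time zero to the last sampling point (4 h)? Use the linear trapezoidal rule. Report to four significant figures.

AUC = 61.99 mcg/mL·h

Trapezoidal AUC_0→4:
  [0→1.5]: (0.00+22.34)/2 × 1.5 = 16.755
  [1.5→2.5]: (22.34+19.16)/2 × 1 = 20.75
  [2.5→4]: (19.16+13.49)/2 × 1.5 = 24.4875
  Sum = 61.9925 mcg/mL·h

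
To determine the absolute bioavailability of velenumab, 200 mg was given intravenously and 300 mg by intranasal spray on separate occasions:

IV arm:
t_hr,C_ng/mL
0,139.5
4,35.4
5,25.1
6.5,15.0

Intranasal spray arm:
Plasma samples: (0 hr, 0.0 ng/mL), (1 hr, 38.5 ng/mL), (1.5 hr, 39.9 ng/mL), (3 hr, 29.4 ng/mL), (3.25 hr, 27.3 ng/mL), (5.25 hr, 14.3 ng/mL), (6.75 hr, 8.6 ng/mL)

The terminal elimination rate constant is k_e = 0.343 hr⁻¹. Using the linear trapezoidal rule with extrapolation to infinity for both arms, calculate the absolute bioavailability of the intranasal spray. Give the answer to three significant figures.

F = 0.267

Trapezoidal AUC_0→6.5 (IV):
  [0→4]: (139.5+35.4)/2 × 4 = 349.8
  [4→5]: (35.4+25.1)/2 × 1 = 30.25
  [5→6.5]: (25.1+15.0)/2 × 1.5 = 30.075
  Sum = 410.125 ng/mL·hr
IV tail: 15.0/0.343 = 43.732; AUC_iv,0→∞ = 410.125 + 43.732 = 453.857 ng/mL·hr
Trapezoidal AUC_0→6.75 (intranasal spray):
  [0→1]: (0.0+38.5)/2 × 1 = 19.25
  [1→1.5]: (38.5+39.9)/2 × 0.5 = 19.6
  [1.5→3]: (39.9+29.4)/2 × 1.5 = 51.975
  [3→3.25]: (29.4+27.3)/2 × 0.25 = 7.0875
  [3.25→5.25]: (27.3+14.3)/2 × 2 = 41.6
  [5.25→6.75]: (14.3+8.6)/2 × 1.5 = 17.175
  Sum = 156.6875 ng/mL·hr
intranasal spray tail: 8.6/0.343 = 25.073; AUC_ev,0→∞ = 156.6875 + 25.073 = 181.7605 ng/mL·hr
F = (AUC_ev/D_ev)/(AUC_iv/D_iv) = (181.7605/300)/(453.857/200) = 0.605868/2.269285 = 0.2670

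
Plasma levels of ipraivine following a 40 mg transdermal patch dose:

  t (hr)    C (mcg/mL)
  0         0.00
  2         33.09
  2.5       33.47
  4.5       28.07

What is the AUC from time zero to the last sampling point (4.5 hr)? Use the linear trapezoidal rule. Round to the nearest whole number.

Trapezoidal AUC_0→4.5:
  [0→2]: (0.00+33.09)/2 × 2 = 33.09
  [2→2.5]: (33.09+33.47)/2 × 0.5 = 16.64
  [2.5→4.5]: (33.47+28.07)/2 × 2 = 61.54
  Sum = 111.27 mcg/mL·hr

AUC = 111 mcg/mL·hr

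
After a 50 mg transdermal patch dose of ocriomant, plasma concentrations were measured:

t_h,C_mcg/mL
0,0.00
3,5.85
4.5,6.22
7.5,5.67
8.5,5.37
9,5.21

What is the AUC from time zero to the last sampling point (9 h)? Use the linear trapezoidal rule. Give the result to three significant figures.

AUC = 43.8 mcg/mL·h

Trapezoidal AUC_0→9:
  [0→3]: (0.00+5.85)/2 × 3 = 8.775
  [3→4.5]: (5.85+6.22)/2 × 1.5 = 9.0525
  [4.5→7.5]: (6.22+5.67)/2 × 3 = 17.835
  [7.5→8.5]: (5.67+5.37)/2 × 1 = 5.52
  [8.5→9]: (5.37+5.21)/2 × 0.5 = 2.645
  Sum = 43.8275 mcg/mL·h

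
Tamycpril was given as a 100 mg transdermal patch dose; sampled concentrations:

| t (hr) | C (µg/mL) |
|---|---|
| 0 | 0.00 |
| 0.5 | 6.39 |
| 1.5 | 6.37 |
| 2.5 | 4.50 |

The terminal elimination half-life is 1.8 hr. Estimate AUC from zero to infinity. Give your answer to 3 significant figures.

AUC = 25.1 µg/mL·hr

Trapezoidal AUC_0→2.5:
  [0→0.5]: (0.00+6.39)/2 × 0.5 = 1.5975
  [0.5→1.5]: (6.39+6.37)/2 × 1 = 6.38
  [1.5→2.5]: (6.37+4.50)/2 × 1 = 5.435
  Sum = 13.4125 µg/mL·hr
k_e = ln2 / t½ = 0.693147 / 1.8 = 0.3851 hr^-1
Extrapolated tail: C_last / k_e = 4.50 / 0.3851 = 11.685
AUC_0→∞ = 13.4125 + 11.685 = 25.0975 µg/mL·hr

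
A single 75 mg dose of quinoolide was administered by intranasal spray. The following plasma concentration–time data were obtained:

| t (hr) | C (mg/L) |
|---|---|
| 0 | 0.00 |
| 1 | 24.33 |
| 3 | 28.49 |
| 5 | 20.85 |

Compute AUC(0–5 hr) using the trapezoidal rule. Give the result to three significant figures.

AUC = 114 mg/L·hr

Trapezoidal AUC_0→5:
  [0→1]: (0.00+24.33)/2 × 1 = 12.165
  [1→3]: (24.33+28.49)/2 × 2 = 52.82
  [3→5]: (28.49+20.85)/2 × 2 = 49.34
  Sum = 114.325 mg/L·hr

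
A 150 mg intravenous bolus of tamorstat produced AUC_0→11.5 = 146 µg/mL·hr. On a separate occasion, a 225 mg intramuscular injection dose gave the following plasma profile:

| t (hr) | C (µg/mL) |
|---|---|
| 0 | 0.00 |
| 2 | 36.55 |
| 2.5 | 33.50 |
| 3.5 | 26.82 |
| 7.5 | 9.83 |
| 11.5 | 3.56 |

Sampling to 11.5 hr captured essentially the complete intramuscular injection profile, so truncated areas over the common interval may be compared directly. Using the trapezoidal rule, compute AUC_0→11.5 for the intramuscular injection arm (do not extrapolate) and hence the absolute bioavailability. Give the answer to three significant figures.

F = 0.842

Trapezoidal AUC_0→11.5 (intramuscular injection):
  [0→2]: (0.00+36.55)/2 × 2 = 36.55
  [2→2.5]: (36.55+33.50)/2 × 0.5 = 17.5125
  [2.5→3.5]: (33.50+26.82)/2 × 1 = 30.16
  [3.5→7.5]: (26.82+9.83)/2 × 4 = 73.3
  [7.5→11.5]: (9.83+3.56)/2 × 4 = 26.78
  Sum = 184.3025 µg/mL·hr
F = (AUC_ev/D_ev)/(AUC_iv/D_iv) = (184.3025/225)/(146/150) = 0.819122/0.973333 = 0.8416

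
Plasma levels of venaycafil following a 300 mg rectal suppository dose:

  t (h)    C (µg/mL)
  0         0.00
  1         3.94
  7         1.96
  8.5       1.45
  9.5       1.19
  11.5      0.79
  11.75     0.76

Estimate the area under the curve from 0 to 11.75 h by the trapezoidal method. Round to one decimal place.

Trapezoidal AUC_0→11.75:
  [0→1]: (0.00+3.94)/2 × 1 = 1.97
  [1→7]: (3.94+1.96)/2 × 6 = 17.7
  [7→8.5]: (1.96+1.45)/2 × 1.5 = 2.5575
  [8.5→9.5]: (1.45+1.19)/2 × 1 = 1.32
  [9.5→11.5]: (1.19+0.79)/2 × 2 = 1.98
  [11.5→11.75]: (0.79+0.76)/2 × 0.25 = 0.19375
  Sum = 25.72125 µg/mL·h

AUC = 25.7 µg/mL·h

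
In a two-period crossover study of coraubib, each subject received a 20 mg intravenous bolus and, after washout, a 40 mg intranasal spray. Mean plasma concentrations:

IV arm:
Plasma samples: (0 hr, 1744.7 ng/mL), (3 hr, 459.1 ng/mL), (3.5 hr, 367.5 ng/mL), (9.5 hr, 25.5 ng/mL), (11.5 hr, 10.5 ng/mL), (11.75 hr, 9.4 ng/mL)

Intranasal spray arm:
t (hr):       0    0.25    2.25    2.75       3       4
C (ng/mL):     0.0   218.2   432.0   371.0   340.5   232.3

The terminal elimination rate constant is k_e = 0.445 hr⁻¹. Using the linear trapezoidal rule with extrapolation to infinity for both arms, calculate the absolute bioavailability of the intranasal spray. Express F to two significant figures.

F = 0.19

Trapezoidal AUC_0→11.75 (IV):
  [0→3]: (1744.7+459.1)/2 × 3 = 3305.7
  [3→3.5]: (459.1+367.5)/2 × 0.5 = 206.65
  [3.5→9.5]: (367.5+25.5)/2 × 6 = 1179.0
  [9.5→11.5]: (25.5+10.5)/2 × 2 = 36.0
  [11.5→11.75]: (10.5+9.4)/2 × 0.25 = 2.4875
  Sum = 4729.8375 ng/mL·hr
IV tail: 9.4/0.445 = 21.124; AUC_iv,0→∞ = 4729.8375 + 21.124 = 4750.9615 ng/mL·hr
Trapezoidal AUC_0→4 (intranasal spray):
  [0→0.25]: (0.0+218.2)/2 × 0.25 = 27.275
  [0.25→2.25]: (218.2+432.0)/2 × 2 = 650.2
  [2.25→2.75]: (432.0+371.0)/2 × 0.5 = 200.75
  [2.75→3]: (371.0+340.5)/2 × 0.25 = 88.9375
  [3→4]: (340.5+232.3)/2 × 1 = 286.4
  Sum = 1253.5625 ng/mL·hr
intranasal spray tail: 232.3/0.445 = 522.022; AUC_ev,0→∞ = 1253.5625 + 522.022 = 1775.5845 ng/mL·hr
F = (AUC_ev/D_ev)/(AUC_iv/D_iv) = (1775.5845/40)/(4750.9615/20) = 44.3896/237.548 = 0.1869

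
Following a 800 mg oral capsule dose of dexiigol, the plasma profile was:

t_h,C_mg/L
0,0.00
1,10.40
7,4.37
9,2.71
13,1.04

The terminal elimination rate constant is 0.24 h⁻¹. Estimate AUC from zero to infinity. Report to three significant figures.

Trapezoidal AUC_0→13:
  [0→1]: (0.00+10.40)/2 × 1 = 5.2
  [1→7]: (10.40+4.37)/2 × 6 = 44.31
  [7→9]: (4.37+2.71)/2 × 2 = 7.08
  [9→13]: (2.71+1.04)/2 × 4 = 7.5
  Sum = 64.09 mg/L·h
Extrapolated tail: C_last / k_e = 1.04 / 0.24 = 4.333
AUC_0→∞ = 64.09 + 4.333 = 68.423 mg/L·h

AUC = 68.4 mg/L·h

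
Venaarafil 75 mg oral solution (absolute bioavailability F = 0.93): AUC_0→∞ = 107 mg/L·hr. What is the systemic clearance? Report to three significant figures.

CL = 0.652 L/hr

CL = F × Dose / AUC_0→∞
   = 0.93 × 75 / 107 = 0.651869 L/hr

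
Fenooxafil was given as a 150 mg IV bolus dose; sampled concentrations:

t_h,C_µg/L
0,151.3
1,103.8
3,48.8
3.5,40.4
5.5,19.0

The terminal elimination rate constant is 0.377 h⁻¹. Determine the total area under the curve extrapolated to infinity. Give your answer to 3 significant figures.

AUC = 412 µg/L·h

Trapezoidal AUC_0→5.5:
  [0→1]: (151.3+103.8)/2 × 1 = 127.55
  [1→3]: (103.8+48.8)/2 × 2 = 152.6
  [3→3.5]: (48.8+40.4)/2 × 0.5 = 22.3
  [3.5→5.5]: (40.4+19.0)/2 × 2 = 59.4
  Sum = 361.85 µg/L·h
Extrapolated tail: C_last / k_e = 19.0 / 0.377 = 50.398
AUC_0→∞ = 361.85 + 50.398 = 412.248 µg/L·h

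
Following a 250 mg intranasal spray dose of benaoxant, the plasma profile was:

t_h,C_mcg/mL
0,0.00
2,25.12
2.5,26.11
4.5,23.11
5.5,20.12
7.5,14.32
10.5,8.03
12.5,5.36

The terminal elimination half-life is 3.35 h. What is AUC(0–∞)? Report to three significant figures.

Trapezoidal AUC_0→12.5:
  [0→2]: (0.00+25.12)/2 × 2 = 25.12
  [2→2.5]: (25.12+26.11)/2 × 0.5 = 12.8075
  [2.5→4.5]: (26.11+23.11)/2 × 2 = 49.22
  [4.5→5.5]: (23.11+20.12)/2 × 1 = 21.615
  [5.5→7.5]: (20.12+14.32)/2 × 2 = 34.44
  [7.5→10.5]: (14.32+8.03)/2 × 3 = 33.525
  [10.5→12.5]: (8.03+5.36)/2 × 2 = 13.39
  Sum = 190.1175 mcg/mL·h
k_e = ln2 / t½ = 0.693147 / 3.35 = 0.2069 h^-1
Extrapolated tail: C_last / k_e = 5.36 / 0.2069 = 25.906
AUC_0→∞ = 190.1175 + 25.906 = 216.0235 mcg/mL·h

AUC = 216 mcg/mL·h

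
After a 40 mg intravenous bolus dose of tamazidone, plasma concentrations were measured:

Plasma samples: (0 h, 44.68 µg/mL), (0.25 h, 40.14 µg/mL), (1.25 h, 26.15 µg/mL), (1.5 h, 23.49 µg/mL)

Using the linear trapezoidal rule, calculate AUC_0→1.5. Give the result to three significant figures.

Trapezoidal AUC_0→1.5:
  [0→0.25]: (44.68+40.14)/2 × 0.25 = 10.6025
  [0.25→1.25]: (40.14+26.15)/2 × 1 = 33.145
  [1.25→1.5]: (26.15+23.49)/2 × 0.25 = 6.205
  Sum = 49.9525 µg/mL·h

AUC = 50.0 µg/mL·h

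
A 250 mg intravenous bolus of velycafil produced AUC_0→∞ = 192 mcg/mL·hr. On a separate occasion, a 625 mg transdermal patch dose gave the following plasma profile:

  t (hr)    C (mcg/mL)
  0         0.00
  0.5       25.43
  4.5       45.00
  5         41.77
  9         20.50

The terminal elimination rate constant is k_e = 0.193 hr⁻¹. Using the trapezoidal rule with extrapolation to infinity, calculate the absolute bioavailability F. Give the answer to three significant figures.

F = 0.833

Trapezoidal AUC_0→9 (transdermal patch):
  [0→0.5]: (0.00+25.43)/2 × 0.5 = 6.3575
  [0.5→4.5]: (25.43+45.00)/2 × 4 = 140.86
  [4.5→5]: (45.00+41.77)/2 × 0.5 = 21.6925
  [5→9]: (41.77+20.50)/2 × 4 = 124.54
  Sum = 293.45 mcg/mL·hr
Tail: C_last/k_e = 20.50/0.193 = 106.218
AUC_0→∞ (transdermal patch) = 293.45 + 106.218 = 399.668 mcg/mL·hr
F = (AUC_ev/D_ev)/(AUC_iv/D_iv) = (399.668/625)/(192/250) = 0.6394688/0.768 = 0.8326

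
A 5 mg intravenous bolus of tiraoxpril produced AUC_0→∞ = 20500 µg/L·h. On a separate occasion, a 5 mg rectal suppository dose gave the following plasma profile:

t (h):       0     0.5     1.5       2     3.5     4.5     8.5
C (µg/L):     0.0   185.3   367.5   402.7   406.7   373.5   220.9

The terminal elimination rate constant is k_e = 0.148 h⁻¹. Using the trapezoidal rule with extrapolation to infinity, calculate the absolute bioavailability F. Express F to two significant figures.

Trapezoidal AUC_0→8.5 (rectal suppository):
  [0→0.5]: (0.0+185.3)/2 × 0.5 = 46.325
  [0.5→1.5]: (185.3+367.5)/2 × 1 = 276.4
  [1.5→2]: (367.5+402.7)/2 × 0.5 = 192.55
  [2→3.5]: (402.7+406.7)/2 × 1.5 = 607.05
  [3.5→4.5]: (406.7+373.5)/2 × 1 = 390.1
  [4.5→8.5]: (373.5+220.9)/2 × 4 = 1188.8
  Sum = 2701.225 µg/L·h
Tail: C_last/k_e = 220.9/0.148 = 1492.568
AUC_0→∞ (rectal suppository) = 2701.225 + 1492.568 = 4193.793 µg/L·h
F = (AUC_ev/D_ev)/(AUC_iv/D_iv) = (4193.793/5)/(20500/5) = 838.7586/4100 = 0.2046

F = 0.20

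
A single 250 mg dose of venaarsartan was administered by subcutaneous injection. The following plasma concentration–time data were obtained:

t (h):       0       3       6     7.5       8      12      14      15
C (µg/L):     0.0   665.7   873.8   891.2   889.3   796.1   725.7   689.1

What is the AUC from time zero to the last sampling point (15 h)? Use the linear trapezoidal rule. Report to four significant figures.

AUC = 10680 µg/L·h

Trapezoidal AUC_0→15:
  [0→3]: (0.0+665.7)/2 × 3 = 998.55
  [3→6]: (665.7+873.8)/2 × 3 = 2309.25
  [6→7.5]: (873.8+891.2)/2 × 1.5 = 1323.75
  [7.5→8]: (891.2+889.3)/2 × 0.5 = 445.125
  [8→12]: (889.3+796.1)/2 × 4 = 3370.8
  [12→14]: (796.1+725.7)/2 × 2 = 1521.8
  [14→15]: (725.7+689.1)/2 × 1 = 707.4
  Sum = 10676.675 µg/L·h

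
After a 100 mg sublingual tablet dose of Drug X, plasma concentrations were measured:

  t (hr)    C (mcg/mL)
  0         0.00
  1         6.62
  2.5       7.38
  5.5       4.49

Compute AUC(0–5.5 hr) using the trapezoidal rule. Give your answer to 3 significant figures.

Trapezoidal AUC_0→5.5:
  [0→1]: (0.00+6.62)/2 × 1 = 3.31
  [1→2.5]: (6.62+7.38)/2 × 1.5 = 10.5
  [2.5→5.5]: (7.38+4.49)/2 × 3 = 17.805
  Sum = 31.615 mcg/mL·hr

AUC = 31.6 mcg/mL·hr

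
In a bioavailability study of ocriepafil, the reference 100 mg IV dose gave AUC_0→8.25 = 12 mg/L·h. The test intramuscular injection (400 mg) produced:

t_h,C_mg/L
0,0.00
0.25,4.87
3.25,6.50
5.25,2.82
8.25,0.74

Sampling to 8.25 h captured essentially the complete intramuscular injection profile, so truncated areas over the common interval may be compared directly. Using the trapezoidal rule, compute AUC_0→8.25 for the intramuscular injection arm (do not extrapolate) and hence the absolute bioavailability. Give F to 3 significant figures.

Trapezoidal AUC_0→8.25 (intramuscular injection):
  [0→0.25]: (0.00+4.87)/2 × 0.25 = 0.60875
  [0.25→3.25]: (4.87+6.50)/2 × 3 = 17.055
  [3.25→5.25]: (6.50+2.82)/2 × 2 = 9.32
  [5.25→8.25]: (2.82+0.74)/2 × 3 = 5.34
  Sum = 32.32375 mg/L·h
F = (AUC_ev/D_ev)/(AUC_iv/D_iv) = (32.32375/400)/(12/100) = 0.080809375/0.12 = 0.6734

F = 0.673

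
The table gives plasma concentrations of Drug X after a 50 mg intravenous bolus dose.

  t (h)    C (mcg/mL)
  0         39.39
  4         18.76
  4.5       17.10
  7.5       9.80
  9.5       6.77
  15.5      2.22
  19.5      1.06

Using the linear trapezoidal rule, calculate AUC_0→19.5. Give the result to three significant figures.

Trapezoidal AUC_0→19.5:
  [0→4]: (39.39+18.76)/2 × 4 = 116.3
  [4→4.5]: (18.76+17.10)/2 × 0.5 = 8.965
  [4.5→7.5]: (17.10+9.80)/2 × 3 = 40.35
  [7.5→9.5]: (9.80+6.77)/2 × 2 = 16.57
  [9.5→15.5]: (6.77+2.22)/2 × 6 = 26.97
  [15.5→19.5]: (2.22+1.06)/2 × 4 = 6.56
  Sum = 215.715 mcg/mL·h

AUC = 216 mcg/mL·h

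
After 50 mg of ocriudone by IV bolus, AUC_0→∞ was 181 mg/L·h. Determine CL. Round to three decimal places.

CL = 0.276 L/h

CL = Dose_iv / AUC_0→∞
   = 50 / 181 = 0.276243 L/h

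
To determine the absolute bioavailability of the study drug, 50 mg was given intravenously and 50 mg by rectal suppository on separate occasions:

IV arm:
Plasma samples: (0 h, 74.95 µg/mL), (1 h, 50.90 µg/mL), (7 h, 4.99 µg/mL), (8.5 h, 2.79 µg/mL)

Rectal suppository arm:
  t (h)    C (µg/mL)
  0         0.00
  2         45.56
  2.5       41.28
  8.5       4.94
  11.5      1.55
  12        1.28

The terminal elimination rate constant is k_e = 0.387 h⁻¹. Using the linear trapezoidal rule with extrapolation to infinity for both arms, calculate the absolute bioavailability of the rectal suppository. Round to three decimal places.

F = 0.902

Trapezoidal AUC_0→8.5 (IV):
  [0→1]: (74.95+50.90)/2 × 1 = 62.925
  [1→7]: (50.90+4.99)/2 × 6 = 167.67
  [7→8.5]: (4.99+2.79)/2 × 1.5 = 5.835
  Sum = 236.43 µg/mL·h
IV tail: 2.79/0.387 = 7.209; AUC_iv,0→∞ = 236.43 + 7.209 = 243.639 µg/mL·h
Trapezoidal AUC_0→12 (rectal suppository):
  [0→2]: (0.00+45.56)/2 × 2 = 45.56
  [2→2.5]: (45.56+41.28)/2 × 0.5 = 21.71
  [2.5→8.5]: (41.28+4.94)/2 × 6 = 138.66
  [8.5→11.5]: (4.94+1.55)/2 × 3 = 9.735
  [11.5→12]: (1.55+1.28)/2 × 0.5 = 0.7075
  Sum = 216.3725 µg/mL·h
rectal suppository tail: 1.28/0.387 = 3.307; AUC_ev,0→∞ = 216.3725 + 3.307 = 219.6795 µg/mL·h
F = (AUC_ev/D_ev)/(AUC_iv/D_iv) = (219.6795/50)/(243.639/50) = 4.39359/4.87278 = 0.9017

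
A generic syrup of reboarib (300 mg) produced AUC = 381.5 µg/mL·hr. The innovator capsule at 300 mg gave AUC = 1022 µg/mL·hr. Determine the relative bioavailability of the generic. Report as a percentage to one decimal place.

F_rel = 37.3%

F_rel = (AUC_test/D_test) / (AUC_ref/D_ref)
      = (381.5/300) / (1022/300)
      = 1.27167 / 3.40667 = 0.3733 = 37.33%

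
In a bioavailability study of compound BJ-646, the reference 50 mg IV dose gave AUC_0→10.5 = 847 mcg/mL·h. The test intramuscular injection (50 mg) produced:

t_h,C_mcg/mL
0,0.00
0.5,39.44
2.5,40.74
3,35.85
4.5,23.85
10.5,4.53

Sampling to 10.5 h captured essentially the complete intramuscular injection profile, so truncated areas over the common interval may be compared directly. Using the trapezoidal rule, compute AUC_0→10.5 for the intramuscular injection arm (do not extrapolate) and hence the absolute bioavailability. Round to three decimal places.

F = 0.282

Trapezoidal AUC_0→10.5 (intramuscular injection):
  [0→0.5]: (0.00+39.44)/2 × 0.5 = 9.86
  [0.5→2.5]: (39.44+40.74)/2 × 2 = 80.18
  [2.5→3]: (40.74+35.85)/2 × 0.5 = 19.1475
  [3→4.5]: (35.85+23.85)/2 × 1.5 = 44.775
  [4.5→10.5]: (23.85+4.53)/2 × 6 = 85.14
  Sum = 239.1025 mcg/mL·h
F = (AUC_ev/D_ev)/(AUC_iv/D_iv) = (239.1025/50)/(847/50) = 4.78205/16.94 = 0.2823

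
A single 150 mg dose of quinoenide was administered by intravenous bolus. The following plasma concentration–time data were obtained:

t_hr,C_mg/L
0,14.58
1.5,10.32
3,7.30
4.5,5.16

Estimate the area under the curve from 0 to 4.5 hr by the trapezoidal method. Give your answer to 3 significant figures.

AUC = 41.2 mg/L·hr

Trapezoidal AUC_0→4.5:
  [0→1.5]: (14.58+10.32)/2 × 1.5 = 18.675
  [1.5→3]: (10.32+7.30)/2 × 1.5 = 13.215
  [3→4.5]: (7.30+5.16)/2 × 1.5 = 9.345
  Sum = 41.235 mg/L·hr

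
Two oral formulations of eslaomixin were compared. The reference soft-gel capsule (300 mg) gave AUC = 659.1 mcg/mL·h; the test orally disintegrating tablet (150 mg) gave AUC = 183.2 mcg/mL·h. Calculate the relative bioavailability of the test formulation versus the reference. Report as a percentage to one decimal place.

F_rel = (AUC_test/D_test) / (AUC_ref/D_ref)
      = (183.2/150) / (659.1/300)
      = 1.22133 / 2.197 = 0.5559 = 55.59%

F_rel = 55.6%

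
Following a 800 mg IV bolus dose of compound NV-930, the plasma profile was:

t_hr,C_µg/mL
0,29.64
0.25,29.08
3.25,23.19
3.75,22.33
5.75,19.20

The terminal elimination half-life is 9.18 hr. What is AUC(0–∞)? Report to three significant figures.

Trapezoidal AUC_0→5.75:
  [0→0.25]: (29.64+29.08)/2 × 0.25 = 7.34
  [0.25→3.25]: (29.08+23.19)/2 × 3 = 78.405
  [3.25→3.75]: (23.19+22.33)/2 × 0.5 = 11.38
  [3.75→5.75]: (22.33+19.20)/2 × 2 = 41.53
  Sum = 138.655 µg/mL·hr
k_e = ln2 / t½ = 0.693147 / 9.18 = 0.0755 hr^-1
Extrapolated tail: C_last / k_e = 19.20 / 0.0755 = 254.305
AUC_0→∞ = 138.655 + 254.305 = 392.96 µg/mL·hr

AUC = 393 µg/mL·hr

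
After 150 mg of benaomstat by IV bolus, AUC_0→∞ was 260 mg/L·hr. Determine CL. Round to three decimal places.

CL = Dose_iv / AUC_0→∞
   = 150 / 260 = 0.576923 L/hr

CL = 0.577 L/hr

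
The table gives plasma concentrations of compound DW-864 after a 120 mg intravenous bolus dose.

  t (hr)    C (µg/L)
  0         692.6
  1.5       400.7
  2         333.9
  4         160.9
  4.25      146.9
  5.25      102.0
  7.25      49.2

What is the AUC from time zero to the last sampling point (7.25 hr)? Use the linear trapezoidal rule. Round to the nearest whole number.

Trapezoidal AUC_0→7.25:
  [0→1.5]: (692.6+400.7)/2 × 1.5 = 819.975
  [1.5→2]: (400.7+333.9)/2 × 0.5 = 183.65
  [2→4]: (333.9+160.9)/2 × 2 = 494.8
  [4→4.25]: (160.9+146.9)/2 × 0.25 = 38.475
  [4.25→5.25]: (146.9+102.0)/2 × 1 = 124.45
  [5.25→7.25]: (102.0+49.2)/2 × 2 = 151.2
  Sum = 1812.55 µg/L·hr

AUC = 1813 µg/L·hr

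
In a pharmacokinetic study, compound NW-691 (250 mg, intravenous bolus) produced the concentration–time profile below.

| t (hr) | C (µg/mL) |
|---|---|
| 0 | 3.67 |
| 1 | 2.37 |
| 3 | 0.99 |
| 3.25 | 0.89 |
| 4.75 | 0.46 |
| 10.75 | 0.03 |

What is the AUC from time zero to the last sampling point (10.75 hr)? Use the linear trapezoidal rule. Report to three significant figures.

AUC = 9.10 µg/mL·hr

Trapezoidal AUC_0→10.75:
  [0→1]: (3.67+2.37)/2 × 1 = 3.02
  [1→3]: (2.37+0.99)/2 × 2 = 3.36
  [3→3.25]: (0.99+0.89)/2 × 0.25 = 0.235
  [3.25→4.75]: (0.89+0.46)/2 × 1.5 = 1.0125
  [4.75→10.75]: (0.46+0.03)/2 × 6 = 1.47
  Sum = 9.0975 µg/mL·hr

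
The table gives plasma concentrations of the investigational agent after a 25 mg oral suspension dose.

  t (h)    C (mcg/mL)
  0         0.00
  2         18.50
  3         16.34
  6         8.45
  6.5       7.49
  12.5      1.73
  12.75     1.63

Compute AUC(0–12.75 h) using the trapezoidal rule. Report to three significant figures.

AUC = 105 mcg/mL·h

Trapezoidal AUC_0→12.75:
  [0→2]: (0.00+18.50)/2 × 2 = 18.5
  [2→3]: (18.50+16.34)/2 × 1 = 17.42
  [3→6]: (16.34+8.45)/2 × 3 = 37.185
  [6→6.5]: (8.45+7.49)/2 × 0.5 = 3.985
  [6.5→12.5]: (7.49+1.73)/2 × 6 = 27.66
  [12.5→12.75]: (1.73+1.63)/2 × 0.25 = 0.42
  Sum = 105.17 mcg/mL·h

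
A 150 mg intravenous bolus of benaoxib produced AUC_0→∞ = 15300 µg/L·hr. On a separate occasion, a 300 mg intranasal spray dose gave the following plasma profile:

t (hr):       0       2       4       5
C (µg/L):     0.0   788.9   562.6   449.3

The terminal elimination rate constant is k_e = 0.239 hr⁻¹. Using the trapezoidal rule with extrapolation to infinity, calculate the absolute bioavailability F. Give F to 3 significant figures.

Trapezoidal AUC_0→5 (intranasal spray):
  [0→2]: (0.0+788.9)/2 × 2 = 788.9
  [2→4]: (788.9+562.6)/2 × 2 = 1351.5
  [4→5]: (562.6+449.3)/2 × 1 = 505.95
  Sum = 2646.35 µg/L·hr
Tail: C_last/k_e = 449.3/0.239 = 1879.916
AUC_0→∞ (intranasal spray) = 2646.35 + 1879.916 = 4526.266 µg/L·hr
F = (AUC_ev/D_ev)/(AUC_iv/D_iv) = (4526.266/300)/(15300/150) = 15.0876/102 = 0.1479

F = 0.148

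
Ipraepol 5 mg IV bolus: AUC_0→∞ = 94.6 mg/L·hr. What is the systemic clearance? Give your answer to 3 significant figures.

CL = Dose_iv / AUC_0→∞
   = 5 / 94.6 = 0.0528541 L/hr

CL = 0.0529 L/hr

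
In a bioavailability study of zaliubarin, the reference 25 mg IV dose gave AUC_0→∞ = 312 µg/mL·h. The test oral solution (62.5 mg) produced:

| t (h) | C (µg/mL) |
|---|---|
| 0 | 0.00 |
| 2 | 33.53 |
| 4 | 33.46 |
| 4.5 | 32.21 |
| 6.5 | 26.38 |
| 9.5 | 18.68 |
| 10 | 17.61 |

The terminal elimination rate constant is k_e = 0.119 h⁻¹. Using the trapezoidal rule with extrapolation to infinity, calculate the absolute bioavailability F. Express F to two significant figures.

F = 0.51

Trapezoidal AUC_0→10 (oral solution):
  [0→2]: (0.00+33.53)/2 × 2 = 33.53
  [2→4]: (33.53+33.46)/2 × 2 = 66.99
  [4→4.5]: (33.46+32.21)/2 × 0.5 = 16.4175
  [4.5→6.5]: (32.21+26.38)/2 × 2 = 58.59
  [6.5→9.5]: (26.38+18.68)/2 × 3 = 67.59
  [9.5→10]: (18.68+17.61)/2 × 0.5 = 9.0725
  Sum = 252.19 µg/mL·h
Tail: C_last/k_e = 17.61/0.119 = 147.983
AUC_0→∞ (oral solution) = 252.19 + 147.983 = 400.173 µg/mL·h
F = (AUC_ev/D_ev)/(AUC_iv/D_iv) = (400.173/62.5)/(312/25) = 6.402768/12.48 = 0.5130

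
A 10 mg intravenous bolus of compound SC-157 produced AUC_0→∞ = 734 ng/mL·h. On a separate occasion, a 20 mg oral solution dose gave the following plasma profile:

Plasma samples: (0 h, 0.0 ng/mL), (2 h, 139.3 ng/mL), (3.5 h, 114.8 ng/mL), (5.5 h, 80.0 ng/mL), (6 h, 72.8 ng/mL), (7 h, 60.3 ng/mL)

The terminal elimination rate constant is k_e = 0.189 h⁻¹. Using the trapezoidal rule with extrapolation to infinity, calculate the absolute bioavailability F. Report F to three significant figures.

Trapezoidal AUC_0→7 (oral solution):
  [0→2]: (0.0+139.3)/2 × 2 = 139.3
  [2→3.5]: (139.3+114.8)/2 × 1.5 = 190.575
  [3.5→5.5]: (114.8+80.0)/2 × 2 = 194.8
  [5.5→6]: (80.0+72.8)/2 × 0.5 = 38.2
  [6→7]: (72.8+60.3)/2 × 1 = 66.55
  Sum = 629.425 ng/mL·h
Tail: C_last/k_e = 60.3/0.189 = 319.048
AUC_0→∞ (oral solution) = 629.425 + 319.048 = 948.473 ng/mL·h
F = (AUC_ev/D_ev)/(AUC_iv/D_iv) = (948.473/20)/(734/10) = 47.42365/73.4 = 0.6461

F = 0.646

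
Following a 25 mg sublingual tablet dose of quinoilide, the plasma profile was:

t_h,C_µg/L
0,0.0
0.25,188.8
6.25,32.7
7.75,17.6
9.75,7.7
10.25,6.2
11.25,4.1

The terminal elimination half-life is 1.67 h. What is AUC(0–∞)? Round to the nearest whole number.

Trapezoidal AUC_0→11.25:
  [0→0.25]: (0.0+188.8)/2 × 0.25 = 23.6
  [0.25→6.25]: (188.8+32.7)/2 × 6 = 664.5
  [6.25→7.75]: (32.7+17.6)/2 × 1.5 = 37.725
  [7.75→9.75]: (17.6+7.7)/2 × 2 = 25.3
  [9.75→10.25]: (7.7+6.2)/2 × 0.5 = 3.475
  [10.25→11.25]: (6.2+4.1)/2 × 1 = 5.15
  Sum = 759.75 µg/L·h
k_e = ln2 / t½ = 0.693147 / 1.67 = 0.4151 h^-1
Extrapolated tail: C_last / k_e = 4.1 / 0.4151 = 9.877
AUC_0→∞ = 759.75 + 9.877 = 769.627 µg/L·h

AUC = 770 µg/L·h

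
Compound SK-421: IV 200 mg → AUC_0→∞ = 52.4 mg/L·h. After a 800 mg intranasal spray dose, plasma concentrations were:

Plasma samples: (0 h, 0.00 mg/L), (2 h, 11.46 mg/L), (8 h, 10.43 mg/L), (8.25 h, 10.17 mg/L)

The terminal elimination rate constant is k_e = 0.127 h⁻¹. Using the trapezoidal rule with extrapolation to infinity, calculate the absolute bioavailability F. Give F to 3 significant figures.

F = 0.762

Trapezoidal AUC_0→8.25 (intranasal spray):
  [0→2]: (0.00+11.46)/2 × 2 = 11.46
  [2→8]: (11.46+10.43)/2 × 6 = 65.67
  [8→8.25]: (10.43+10.17)/2 × 0.25 = 2.575
  Sum = 79.705 mg/L·h
Tail: C_last/k_e = 10.17/0.127 = 80.079
AUC_0→∞ (intranasal spray) = 79.705 + 80.079 = 159.784 mg/L·h
F = (AUC_ev/D_ev)/(AUC_iv/D_iv) = (159.784/800)/(52.4/200) = 0.19973/0.262 = 0.7623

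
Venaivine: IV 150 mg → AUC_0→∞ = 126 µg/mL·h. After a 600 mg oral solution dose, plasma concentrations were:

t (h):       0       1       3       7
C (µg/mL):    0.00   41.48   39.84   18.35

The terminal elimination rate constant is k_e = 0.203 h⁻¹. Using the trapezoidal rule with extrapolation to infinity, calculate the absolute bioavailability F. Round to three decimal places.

Trapezoidal AUC_0→7 (oral solution):
  [0→1]: (0.00+41.48)/2 × 1 = 20.74
  [1→3]: (41.48+39.84)/2 × 2 = 81.32
  [3→7]: (39.84+18.35)/2 × 4 = 116.38
  Sum = 218.44 µg/mL·h
Tail: C_last/k_e = 18.35/0.203 = 90.394
AUC_0→∞ (oral solution) = 218.44 + 90.394 = 308.834 µg/mL·h
F = (AUC_ev/D_ev)/(AUC_iv/D_iv) = (308.834/600)/(126/150) = 0.514723/0.84 = 0.6128

F = 0.613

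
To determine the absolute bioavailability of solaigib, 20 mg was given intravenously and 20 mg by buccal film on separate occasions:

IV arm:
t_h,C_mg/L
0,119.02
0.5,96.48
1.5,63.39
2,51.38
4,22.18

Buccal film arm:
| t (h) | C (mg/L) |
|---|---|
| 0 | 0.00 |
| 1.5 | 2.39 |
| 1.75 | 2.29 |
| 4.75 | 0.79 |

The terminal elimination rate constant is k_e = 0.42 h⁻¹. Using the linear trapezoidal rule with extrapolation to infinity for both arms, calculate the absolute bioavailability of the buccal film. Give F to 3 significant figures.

F = 0.0307

Trapezoidal AUC_0→4 (IV):
  [0→0.5]: (119.02+96.48)/2 × 0.5 = 53.875
  [0.5→1.5]: (96.48+63.39)/2 × 1 = 79.935
  [1.5→2]: (63.39+51.38)/2 × 0.5 = 28.6925
  [2→4]: (51.38+22.18)/2 × 2 = 73.56
  Sum = 236.0625 mg/L·h
IV tail: 22.18/0.42 = 52.810; AUC_iv,0→∞ = 236.0625 + 52.810 = 288.8725 mg/L·h
Trapezoidal AUC_0→4.75 (buccal film):
  [0→1.5]: (0.00+2.39)/2 × 1.5 = 1.7925
  [1.5→1.75]: (2.39+2.29)/2 × 0.25 = 0.585
  [1.75→4.75]: (2.29+0.79)/2 × 3 = 4.62
  Sum = 6.9975 mg/L·h
buccal film tail: 0.79/0.42 = 1.881; AUC_ev,0→∞ = 6.9975 + 1.881 = 8.8785 mg/L·h
F = (AUC_ev/D_ev)/(AUC_iv/D_iv) = (8.8785/20)/(288.8725/20) = 0.443925/14.443625 = 0.0307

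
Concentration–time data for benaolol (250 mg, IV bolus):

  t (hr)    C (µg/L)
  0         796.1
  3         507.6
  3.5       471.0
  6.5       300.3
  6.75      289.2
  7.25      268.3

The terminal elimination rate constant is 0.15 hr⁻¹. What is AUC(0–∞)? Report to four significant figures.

Trapezoidal AUC_0→7.25:
  [0→3]: (796.1+507.6)/2 × 3 = 1955.55
  [3→3.5]: (507.6+471.0)/2 × 0.5 = 244.65
  [3.5→6.5]: (471.0+300.3)/2 × 3 = 1156.95
  [6.5→6.75]: (300.3+289.2)/2 × 0.25 = 73.6875
  [6.75→7.25]: (289.2+268.3)/2 × 0.5 = 139.375
  Sum = 3570.2125 µg/L·hr
Extrapolated tail: C_last / k_e = 268.3 / 0.15 = 1788.667
AUC_0→∞ = 3570.2125 + 1788.667 = 5358.8795 µg/L·hr

AUC = 5359 µg/L·hr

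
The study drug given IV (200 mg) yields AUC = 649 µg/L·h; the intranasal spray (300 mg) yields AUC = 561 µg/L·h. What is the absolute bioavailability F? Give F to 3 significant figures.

F = 0.576

F = (AUC_ev / D_ev) / (AUC_iv / D_iv)
  = (561/300) / (649/200)
  = 1.87 / 3.245 = 0.5763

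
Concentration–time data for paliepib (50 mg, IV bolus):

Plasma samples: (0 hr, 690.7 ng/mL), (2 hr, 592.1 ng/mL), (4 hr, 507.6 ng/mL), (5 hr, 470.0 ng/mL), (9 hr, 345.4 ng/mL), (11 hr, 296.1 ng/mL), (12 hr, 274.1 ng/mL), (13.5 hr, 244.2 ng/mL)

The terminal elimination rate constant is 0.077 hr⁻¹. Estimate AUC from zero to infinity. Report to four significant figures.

AUC = 8989 ng/mL·hr

Trapezoidal AUC_0→13.5:
  [0→2]: (690.7+592.1)/2 × 2 = 1282.8
  [2→4]: (592.1+507.6)/2 × 2 = 1099.7
  [4→5]: (507.6+470.0)/2 × 1 = 488.8
  [5→9]: (470.0+345.4)/2 × 4 = 1630.8
  [9→11]: (345.4+296.1)/2 × 2 = 641.5
  [11→12]: (296.1+274.1)/2 × 1 = 285.1
  [12→13.5]: (274.1+244.2)/2 × 1.5 = 388.725
  Sum = 5817.425 ng/mL·hr
Extrapolated tail: C_last / k_e = 244.2 / 0.077 = 3171.429
AUC_0→∞ = 5817.425 + 3171.429 = 8988.854 ng/mL·hr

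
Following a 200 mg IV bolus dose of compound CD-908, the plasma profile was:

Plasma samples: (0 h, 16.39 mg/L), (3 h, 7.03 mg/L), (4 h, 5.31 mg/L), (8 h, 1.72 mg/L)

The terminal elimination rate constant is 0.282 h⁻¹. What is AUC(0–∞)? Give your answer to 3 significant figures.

AUC = 61.5 mg/L·h

Trapezoidal AUC_0→8:
  [0→3]: (16.39+7.03)/2 × 3 = 35.13
  [3→4]: (7.03+5.31)/2 × 1 = 6.17
  [4→8]: (5.31+1.72)/2 × 4 = 14.06
  Sum = 55.36 mg/L·h
Extrapolated tail: C_last / k_e = 1.72 / 0.282 = 6.099
AUC_0→∞ = 55.36 + 6.099 = 61.459 mg/L·h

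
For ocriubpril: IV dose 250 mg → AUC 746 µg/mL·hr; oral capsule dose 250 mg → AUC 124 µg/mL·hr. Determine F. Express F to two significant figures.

F = 0.17

F = (AUC_ev / D_ev) / (AUC_iv / D_iv)
  = (124/250) / (746/250)
  = 0.496 / 2.984 = 0.1662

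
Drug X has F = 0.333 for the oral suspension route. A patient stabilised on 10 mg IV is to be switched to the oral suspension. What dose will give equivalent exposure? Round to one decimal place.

For equal systemic exposure: F × D_ev = D_iv
D_ev = D_iv / F = 10 / 0.333 = 30.03 mg

D_oral = 30.0 mg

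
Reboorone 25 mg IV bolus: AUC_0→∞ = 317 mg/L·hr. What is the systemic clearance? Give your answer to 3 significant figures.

CL = Dose_iv / AUC_0→∞
   = 25 / 317 = 0.0788644 L/hr

CL = 0.0789 L/hr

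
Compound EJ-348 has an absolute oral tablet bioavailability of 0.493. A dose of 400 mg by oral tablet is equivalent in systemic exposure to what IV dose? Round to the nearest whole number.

D_iv = 197 mg

Systemic exposure from an extravascular dose = F × D_ev, so the equivalent IV dose is F × D_ev.
D_iv = F × D_ev = 0.493 × 400 = 197.2 mg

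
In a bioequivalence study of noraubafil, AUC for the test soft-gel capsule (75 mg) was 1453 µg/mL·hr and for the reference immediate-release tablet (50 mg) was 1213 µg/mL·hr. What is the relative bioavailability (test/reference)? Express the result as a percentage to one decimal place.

F_rel = 79.9%

F_rel = (AUC_test/D_test) / (AUC_ref/D_ref)
      = (1453/75) / (1213/50)
      = 19.3733 / 24.26 = 0.7986 = 79.86%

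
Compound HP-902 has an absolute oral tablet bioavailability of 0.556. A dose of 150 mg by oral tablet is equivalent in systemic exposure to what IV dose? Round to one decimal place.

Systemic exposure from an extravascular dose = F × D_ev, so the equivalent IV dose is F × D_ev.
D_iv = F × D_ev = 0.556 × 150 = 83.4 mg

D_iv = 83.4 mg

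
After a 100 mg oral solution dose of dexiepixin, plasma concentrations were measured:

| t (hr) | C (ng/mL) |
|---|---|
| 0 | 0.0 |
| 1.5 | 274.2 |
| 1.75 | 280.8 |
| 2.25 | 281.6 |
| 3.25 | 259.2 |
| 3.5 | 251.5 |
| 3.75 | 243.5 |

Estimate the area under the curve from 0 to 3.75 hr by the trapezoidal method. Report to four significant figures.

AUC = 811.7 ng/mL·hr

Trapezoidal AUC_0→3.75:
  [0→1.5]: (0.0+274.2)/2 × 1.5 = 205.65
  [1.5→1.75]: (274.2+280.8)/2 × 0.25 = 69.375
  [1.75→2.25]: (280.8+281.6)/2 × 0.5 = 140.6
  [2.25→3.25]: (281.6+259.2)/2 × 1 = 270.4
  [3.25→3.5]: (259.2+251.5)/2 × 0.25 = 63.8375
  [3.5→3.75]: (251.5+243.5)/2 × 0.25 = 61.875
  Sum = 811.7375 ng/mL·hr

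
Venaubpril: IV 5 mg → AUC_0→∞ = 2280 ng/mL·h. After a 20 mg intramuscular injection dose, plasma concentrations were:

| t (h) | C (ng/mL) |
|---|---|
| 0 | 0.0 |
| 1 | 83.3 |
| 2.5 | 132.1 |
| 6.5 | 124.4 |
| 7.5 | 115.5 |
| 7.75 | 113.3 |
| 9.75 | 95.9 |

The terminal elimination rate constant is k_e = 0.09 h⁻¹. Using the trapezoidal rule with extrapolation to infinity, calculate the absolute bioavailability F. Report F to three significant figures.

F = 0.235

Trapezoidal AUC_0→9.75 (intramuscular injection):
  [0→1]: (0.0+83.3)/2 × 1 = 41.65
  [1→2.5]: (83.3+132.1)/2 × 1.5 = 161.55
  [2.5→6.5]: (132.1+124.4)/2 × 4 = 513.0
  [6.5→7.5]: (124.4+115.5)/2 × 1 = 119.95
  [7.5→7.75]: (115.5+113.3)/2 × 0.25 = 28.6
  [7.75→9.75]: (113.3+95.9)/2 × 2 = 209.2
  Sum = 1073.95 ng/mL·h
Tail: C_last/k_e = 95.9/0.09 = 1065.556
AUC_0→∞ (intramuscular injection) = 1073.95 + 1065.556 = 2139.506 ng/mL·h
F = (AUC_ev/D_ev)/(AUC_iv/D_iv) = (2139.506/20)/(2280/5) = 106.9753/456 = 0.2346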